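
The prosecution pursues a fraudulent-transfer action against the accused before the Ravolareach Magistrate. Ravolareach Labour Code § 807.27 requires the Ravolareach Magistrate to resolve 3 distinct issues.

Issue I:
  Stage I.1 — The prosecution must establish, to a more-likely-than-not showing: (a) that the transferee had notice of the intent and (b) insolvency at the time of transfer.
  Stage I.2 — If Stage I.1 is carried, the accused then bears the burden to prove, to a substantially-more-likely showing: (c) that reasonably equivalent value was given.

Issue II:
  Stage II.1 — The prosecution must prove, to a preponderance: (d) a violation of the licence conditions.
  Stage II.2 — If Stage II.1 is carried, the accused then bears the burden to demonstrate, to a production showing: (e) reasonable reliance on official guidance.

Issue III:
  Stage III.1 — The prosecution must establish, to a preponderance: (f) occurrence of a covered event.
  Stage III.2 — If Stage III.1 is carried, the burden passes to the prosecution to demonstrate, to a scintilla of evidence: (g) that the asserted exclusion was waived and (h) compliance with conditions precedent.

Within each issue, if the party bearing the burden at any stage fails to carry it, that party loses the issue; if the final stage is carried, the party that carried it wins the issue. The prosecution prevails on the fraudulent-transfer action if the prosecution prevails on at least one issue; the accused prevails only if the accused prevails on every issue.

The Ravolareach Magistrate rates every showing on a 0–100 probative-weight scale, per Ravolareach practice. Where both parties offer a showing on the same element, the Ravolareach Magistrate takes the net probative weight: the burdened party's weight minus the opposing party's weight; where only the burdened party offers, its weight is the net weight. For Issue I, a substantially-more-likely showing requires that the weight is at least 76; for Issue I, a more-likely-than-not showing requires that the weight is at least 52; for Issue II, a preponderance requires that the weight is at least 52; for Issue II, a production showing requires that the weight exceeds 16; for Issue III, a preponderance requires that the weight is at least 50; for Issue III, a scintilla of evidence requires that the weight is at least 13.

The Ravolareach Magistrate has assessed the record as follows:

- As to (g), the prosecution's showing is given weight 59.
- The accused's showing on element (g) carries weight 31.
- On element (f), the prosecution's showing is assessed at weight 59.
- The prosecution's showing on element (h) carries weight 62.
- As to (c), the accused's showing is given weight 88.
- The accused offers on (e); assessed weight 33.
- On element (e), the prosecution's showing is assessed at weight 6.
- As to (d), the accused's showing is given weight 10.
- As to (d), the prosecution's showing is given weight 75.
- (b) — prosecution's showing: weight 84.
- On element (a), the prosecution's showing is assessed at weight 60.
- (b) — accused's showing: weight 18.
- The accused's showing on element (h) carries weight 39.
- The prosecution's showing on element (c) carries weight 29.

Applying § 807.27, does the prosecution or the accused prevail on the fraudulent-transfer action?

— Issue I —
At Stage I.1 the prosecution must meet a more-likely-than-not showing (weight is at least 52): on (a) the weight is 60, which does reach 52, so (a) meets the standard; on (b) the weight is 84 less the opposing 18 gives net 66, which does reach 52, so (b) meets the standard.
  Stage I.1 carried; the burden shifts to the accused.
At Stage I.2 the accused must meet a substantially-more-likely showing (weight is at least 76): on (c) the weight is 88 less the opposing 29 gives net 59, < 76, so (c) does not meet the standard.
  The accused does not carry Stage I.2.
So the prosecution prevails on this issue.
— Issue II —
Stage II.1 (prosecution, a preponderance, weight is at least 52): (d) net 75−10=65 ≥ 52 — meets.
  All elements met. The burden passes to the accused.
Stage II.2 (accused, a production showing, weight exceeds 16): (e) net 33−6=27 > 16 — meets.
  Stage II.2 carried; the final stage is satisfied.
With every stage satisfied, the accused prevails on this issue.
— Issue III —
Stage III.1 (prosecution, a preponderance, weight is at least 50): (f) 59 ≥ 50 — meets.
  Stage III.1 is satisfied; the prosecution continues to bear the burden.
Stage III.2 (prosecution, a scintilla of evidence, weight is at least 13): (g) net 59−31=28 ≥ 13 — meets; (h) net 62−39=23 ≥ 13 — meets.
  All elements met at the final stage.
Every stage carried; the prosecution prevails on this issue.
Per-issue: Issue I → prosecution; Issue II → accused; Issue III → prosecution. The prosecution must prevail on at least one issue; overall, the prosecution prevails.

prosecution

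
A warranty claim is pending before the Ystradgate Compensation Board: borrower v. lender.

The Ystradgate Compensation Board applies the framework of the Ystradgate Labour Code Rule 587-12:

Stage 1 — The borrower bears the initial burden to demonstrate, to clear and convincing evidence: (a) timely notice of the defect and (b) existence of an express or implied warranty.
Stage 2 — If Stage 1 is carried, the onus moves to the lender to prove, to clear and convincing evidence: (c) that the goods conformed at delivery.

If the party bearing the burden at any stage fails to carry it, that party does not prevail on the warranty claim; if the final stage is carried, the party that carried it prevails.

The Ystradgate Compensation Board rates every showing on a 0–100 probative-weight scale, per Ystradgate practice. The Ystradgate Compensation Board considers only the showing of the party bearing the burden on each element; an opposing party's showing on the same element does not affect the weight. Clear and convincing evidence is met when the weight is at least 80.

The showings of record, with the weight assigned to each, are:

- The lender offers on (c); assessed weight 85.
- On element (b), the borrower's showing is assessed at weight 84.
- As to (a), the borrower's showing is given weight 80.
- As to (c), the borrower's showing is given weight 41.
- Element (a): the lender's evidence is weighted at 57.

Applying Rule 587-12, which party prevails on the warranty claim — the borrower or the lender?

Stage 1 — burden on borrower; standard: clear and convincing evidence (weight is at least 80).
    (a): 80 (lender's 57 disregarded) ≥ 80 [met]
    (b): 84 ≥ 80 [met]
  All elements met. The burden passes to the lender.
Stage 2 — burden on lender; standard: clear and convincing evidence (weight is at least 80).
    (c): 85 (borrower's 41 disregarded) ≥ 80 [met]
  The lender carries the last stage.
Every stage carried; the lender prevails.

lender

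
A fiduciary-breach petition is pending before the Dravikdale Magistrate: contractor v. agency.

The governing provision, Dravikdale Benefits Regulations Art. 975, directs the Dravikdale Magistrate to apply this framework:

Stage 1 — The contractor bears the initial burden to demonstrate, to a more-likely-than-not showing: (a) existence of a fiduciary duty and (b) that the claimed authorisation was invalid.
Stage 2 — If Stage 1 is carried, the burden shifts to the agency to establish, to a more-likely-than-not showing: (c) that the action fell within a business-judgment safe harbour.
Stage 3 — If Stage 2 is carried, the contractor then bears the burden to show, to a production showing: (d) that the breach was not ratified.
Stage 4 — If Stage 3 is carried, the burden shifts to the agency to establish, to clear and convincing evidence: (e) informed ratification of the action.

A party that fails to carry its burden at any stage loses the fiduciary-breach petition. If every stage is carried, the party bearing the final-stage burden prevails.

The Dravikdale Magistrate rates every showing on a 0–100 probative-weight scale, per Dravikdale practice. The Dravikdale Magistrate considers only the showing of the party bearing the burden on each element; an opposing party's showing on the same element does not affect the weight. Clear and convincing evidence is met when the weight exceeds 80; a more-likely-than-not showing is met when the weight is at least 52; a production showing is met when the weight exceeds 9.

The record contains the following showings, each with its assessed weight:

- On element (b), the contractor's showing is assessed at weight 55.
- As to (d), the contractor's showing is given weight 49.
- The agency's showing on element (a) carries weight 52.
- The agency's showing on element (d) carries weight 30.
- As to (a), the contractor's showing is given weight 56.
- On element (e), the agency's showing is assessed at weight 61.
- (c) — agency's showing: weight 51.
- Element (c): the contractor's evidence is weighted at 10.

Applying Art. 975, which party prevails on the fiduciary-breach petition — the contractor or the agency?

At Stage 1 the contractor must meet a more-likely-than-not showing (weight is at least 52): on (a) the weight is 56 (the agency's 52 is given no effect), ≥ 52, so (a) meets the standard; on (b) the weight is 55, which does reach 52, so (b) meets the standard.
  The contractor carries Stage 1; the agency now bears the burden.
At Stage 2 the agency must meet a more-likely-than-not showing (weight is at least 52): on (c) the weight is 51 (the contractor's 10 is given no effect), which does not reach 52, so (c) does not meet the standard.
  Not every element is met, so the agency fails to carry Stage 2.
So the contractor prevails.

contractor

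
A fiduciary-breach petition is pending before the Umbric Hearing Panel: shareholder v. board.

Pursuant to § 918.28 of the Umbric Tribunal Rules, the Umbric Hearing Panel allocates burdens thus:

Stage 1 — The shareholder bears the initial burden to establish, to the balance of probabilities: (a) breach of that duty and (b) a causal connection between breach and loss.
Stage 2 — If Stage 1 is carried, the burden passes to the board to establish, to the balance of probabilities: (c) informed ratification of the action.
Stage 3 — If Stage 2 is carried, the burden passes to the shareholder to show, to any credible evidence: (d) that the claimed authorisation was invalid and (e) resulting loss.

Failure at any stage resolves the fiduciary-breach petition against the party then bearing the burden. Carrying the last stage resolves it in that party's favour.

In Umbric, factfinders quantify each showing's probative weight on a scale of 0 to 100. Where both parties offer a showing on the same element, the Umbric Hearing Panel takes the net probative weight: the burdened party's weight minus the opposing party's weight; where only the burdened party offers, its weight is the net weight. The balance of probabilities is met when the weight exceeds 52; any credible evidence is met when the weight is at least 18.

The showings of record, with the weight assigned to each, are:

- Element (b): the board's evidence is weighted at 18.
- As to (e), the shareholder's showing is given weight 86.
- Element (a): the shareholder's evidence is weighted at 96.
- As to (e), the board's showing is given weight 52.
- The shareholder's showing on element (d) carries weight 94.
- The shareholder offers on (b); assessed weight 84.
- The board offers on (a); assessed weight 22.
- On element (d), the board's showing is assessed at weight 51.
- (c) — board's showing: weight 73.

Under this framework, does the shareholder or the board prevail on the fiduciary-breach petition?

Stage 1 (shareholder, the balance of probabilities, weight exceeds 52): (a) net 96−22=74 > 52 — meets; (b) net 84−18=66 > 52 — meets.
  The shareholder carries Stage 1; the board now bears the burden.
Stage 2 (board, the balance of probabilities, weight exceeds 52): (c) 73 > 52 — meets.
  The board carries Stage 2; the shareholder now bears the burden.
Stage 3 (shareholder, any credible evidence, weight is at least 18): (d) net 94−51=43 ≥ 18 — meets; (e) net 86−52=34 ≥ 18 — meets.
  The shareholder carries the last stage.
Every stage carried; the shareholder prevails.

shareholder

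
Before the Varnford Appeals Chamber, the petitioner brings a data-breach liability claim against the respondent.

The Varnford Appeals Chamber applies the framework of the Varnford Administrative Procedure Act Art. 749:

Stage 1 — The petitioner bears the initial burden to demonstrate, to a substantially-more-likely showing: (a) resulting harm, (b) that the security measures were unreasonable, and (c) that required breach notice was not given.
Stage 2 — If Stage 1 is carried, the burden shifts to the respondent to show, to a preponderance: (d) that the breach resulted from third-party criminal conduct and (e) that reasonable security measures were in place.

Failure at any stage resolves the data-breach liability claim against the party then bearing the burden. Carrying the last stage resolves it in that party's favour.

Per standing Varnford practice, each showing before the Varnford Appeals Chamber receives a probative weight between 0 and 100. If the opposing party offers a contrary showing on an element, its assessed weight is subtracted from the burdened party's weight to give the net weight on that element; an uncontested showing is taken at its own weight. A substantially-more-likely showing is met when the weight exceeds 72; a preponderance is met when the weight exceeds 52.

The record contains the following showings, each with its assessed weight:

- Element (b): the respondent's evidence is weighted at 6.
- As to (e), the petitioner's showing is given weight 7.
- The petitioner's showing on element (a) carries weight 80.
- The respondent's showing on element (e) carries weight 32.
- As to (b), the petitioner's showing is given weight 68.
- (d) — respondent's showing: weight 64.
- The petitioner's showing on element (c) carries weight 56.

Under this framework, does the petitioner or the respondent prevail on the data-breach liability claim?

respondent

Stage 1 (petitioner, a substantially-more-likely showing, weight exceeds 72): (a) 80 > 72 — meets; (b) net 68−6=62 ≤ 72 — fails; (c) 56 ≤ 72 — fails.
  Not every element is met, so the petitioner fails to carry Stage 1.
The respondent prevails.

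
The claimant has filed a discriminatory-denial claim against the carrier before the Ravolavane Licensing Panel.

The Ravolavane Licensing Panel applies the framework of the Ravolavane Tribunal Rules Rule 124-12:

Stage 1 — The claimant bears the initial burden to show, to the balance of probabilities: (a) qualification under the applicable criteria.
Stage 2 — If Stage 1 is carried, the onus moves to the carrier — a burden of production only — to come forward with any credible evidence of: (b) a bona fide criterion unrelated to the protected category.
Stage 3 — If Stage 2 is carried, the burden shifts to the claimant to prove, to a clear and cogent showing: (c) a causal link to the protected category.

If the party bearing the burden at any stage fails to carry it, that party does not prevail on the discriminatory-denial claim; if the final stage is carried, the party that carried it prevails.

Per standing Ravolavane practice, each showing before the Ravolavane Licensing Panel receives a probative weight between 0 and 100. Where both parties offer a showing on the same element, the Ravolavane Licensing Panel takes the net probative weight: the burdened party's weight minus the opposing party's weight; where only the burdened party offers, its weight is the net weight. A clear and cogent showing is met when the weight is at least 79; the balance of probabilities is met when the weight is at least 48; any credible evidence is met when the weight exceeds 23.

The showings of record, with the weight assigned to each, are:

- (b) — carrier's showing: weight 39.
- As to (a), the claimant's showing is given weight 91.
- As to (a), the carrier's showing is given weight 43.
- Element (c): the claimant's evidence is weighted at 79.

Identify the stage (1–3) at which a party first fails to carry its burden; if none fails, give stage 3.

Stage 1 (claimant, the balance of probabilities, weight is at least 48): (a) net 91−43=48 ≥ 48 — meets.
  The claimant carries Stage 1; the carrier now bears the burden.
Stage 2 (carrier, any credible evidence, weight exceeds 23): (b) 39 > 23 — meets.
  The carrier carries Stage 2; the claimant now bears the burden.
Stage 3 (claimant, a clear and cogent showing, weight is at least 79): (c) 79 ≥ 79 — meets.
  The claimant carries the last stage.
With every stage satisfied, the claimant prevails.

stage 3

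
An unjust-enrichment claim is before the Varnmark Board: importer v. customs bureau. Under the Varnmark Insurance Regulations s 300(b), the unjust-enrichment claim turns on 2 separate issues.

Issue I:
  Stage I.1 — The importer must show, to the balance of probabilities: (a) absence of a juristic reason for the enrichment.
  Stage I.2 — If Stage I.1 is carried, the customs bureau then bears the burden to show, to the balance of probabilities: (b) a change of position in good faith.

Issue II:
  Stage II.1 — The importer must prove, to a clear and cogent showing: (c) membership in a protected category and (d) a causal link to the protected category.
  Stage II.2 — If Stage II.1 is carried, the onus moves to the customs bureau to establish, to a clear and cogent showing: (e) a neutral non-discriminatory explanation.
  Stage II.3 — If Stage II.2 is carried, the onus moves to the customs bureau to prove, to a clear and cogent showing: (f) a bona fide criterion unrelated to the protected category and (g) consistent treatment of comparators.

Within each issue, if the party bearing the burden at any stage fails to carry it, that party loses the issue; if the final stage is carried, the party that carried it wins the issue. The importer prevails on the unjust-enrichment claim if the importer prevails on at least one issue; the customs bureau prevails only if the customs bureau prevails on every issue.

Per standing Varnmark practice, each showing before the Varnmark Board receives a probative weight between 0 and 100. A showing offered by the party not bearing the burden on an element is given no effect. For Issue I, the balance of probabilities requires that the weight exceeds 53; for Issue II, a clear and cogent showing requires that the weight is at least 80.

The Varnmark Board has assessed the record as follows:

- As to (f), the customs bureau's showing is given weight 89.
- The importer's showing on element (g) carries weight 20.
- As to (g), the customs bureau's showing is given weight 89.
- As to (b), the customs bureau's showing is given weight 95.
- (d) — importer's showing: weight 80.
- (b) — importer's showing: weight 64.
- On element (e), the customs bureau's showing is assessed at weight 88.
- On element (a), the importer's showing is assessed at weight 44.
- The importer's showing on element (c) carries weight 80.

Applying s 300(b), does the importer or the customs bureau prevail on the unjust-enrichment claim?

— Issue I —
Stage I.1 — burden on importer; standard: the balance of probabilities (weight exceeds 53).
    (a): 44 ≤ 53 [not met]
  The importer does not carry Stage I.1.
The customs bureau prevails on this issue.
— Issue II —
At Stage II.1 the importer must meet a clear and cogent showing (weight is at least 80): on (c) the weight is 80, ≥ 80, so (c) meets the standard; on (d) the weight is 80, which does reach 80, so (d) meets the standard.
  The importer carries Stage II.1; the customs bureau now bears the burden.
At Stage II.2 the customs bureau must meet a clear and cogent showing (weight is at least 80): on (e) the weight is 88, ≥ 80, so (e) meets the standard.
  All elements met. The customs bureau retains the burden for Stage II.3.
At Stage II.3 the customs bureau must meet a clear and cogent showing (weight is at least 80): on (f) the weight is 89, ≥ 80, so (f) meets the standard; on (g) the weight is 89 (the importer's 20 is given no effect), ≥ 80, so (g) meets the standard.
  Stage II.3 carried; the final stage is satisfied.
With every stage satisfied, the customs bureau prevails on this issue.
Per-issue: Issue I → customs bureau; Issue II → customs bureau. The importer must prevail on at least one issue; overall, the customs bureau prevails.

customs bureau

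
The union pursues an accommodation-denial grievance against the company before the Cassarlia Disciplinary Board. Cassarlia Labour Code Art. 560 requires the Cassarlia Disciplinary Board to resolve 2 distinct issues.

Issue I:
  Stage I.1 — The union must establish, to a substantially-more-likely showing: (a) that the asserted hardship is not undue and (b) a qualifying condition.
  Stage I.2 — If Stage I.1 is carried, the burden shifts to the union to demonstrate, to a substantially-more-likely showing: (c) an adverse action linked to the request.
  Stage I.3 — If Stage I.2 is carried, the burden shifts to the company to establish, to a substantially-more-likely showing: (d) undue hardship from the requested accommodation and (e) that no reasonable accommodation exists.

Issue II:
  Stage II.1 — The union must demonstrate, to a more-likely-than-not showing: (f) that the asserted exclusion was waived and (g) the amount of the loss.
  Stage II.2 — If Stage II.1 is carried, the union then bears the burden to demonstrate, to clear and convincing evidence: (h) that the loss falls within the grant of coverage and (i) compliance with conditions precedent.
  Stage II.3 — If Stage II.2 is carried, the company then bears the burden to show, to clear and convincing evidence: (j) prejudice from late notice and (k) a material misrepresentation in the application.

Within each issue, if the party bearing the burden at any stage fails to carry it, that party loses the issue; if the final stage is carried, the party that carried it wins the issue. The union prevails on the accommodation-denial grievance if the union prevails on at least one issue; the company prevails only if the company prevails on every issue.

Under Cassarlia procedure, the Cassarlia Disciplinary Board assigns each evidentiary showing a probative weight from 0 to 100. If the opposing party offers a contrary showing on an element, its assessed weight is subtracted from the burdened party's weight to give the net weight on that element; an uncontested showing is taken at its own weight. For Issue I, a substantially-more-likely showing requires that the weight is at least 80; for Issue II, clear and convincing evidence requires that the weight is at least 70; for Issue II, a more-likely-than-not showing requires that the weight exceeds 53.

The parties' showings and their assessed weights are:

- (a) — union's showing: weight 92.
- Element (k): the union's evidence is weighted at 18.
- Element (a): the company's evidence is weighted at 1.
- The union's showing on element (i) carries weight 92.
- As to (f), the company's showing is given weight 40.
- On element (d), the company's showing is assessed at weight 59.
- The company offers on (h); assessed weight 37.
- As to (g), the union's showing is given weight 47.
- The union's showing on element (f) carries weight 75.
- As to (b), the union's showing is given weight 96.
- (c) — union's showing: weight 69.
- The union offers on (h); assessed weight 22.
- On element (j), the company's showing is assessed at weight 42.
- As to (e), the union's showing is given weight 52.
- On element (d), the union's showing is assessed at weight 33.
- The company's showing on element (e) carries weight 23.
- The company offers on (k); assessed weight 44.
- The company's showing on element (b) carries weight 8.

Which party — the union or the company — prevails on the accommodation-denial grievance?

company

— Issue I —
Stage I.1 (union, a substantially-more-likely showing, weight is at least 80): (a) net 92−1=91 ≥ 80 — meets; (b) net 96−8=88 ≥ 80 — meets.
  All elements met. The union retains the burden for Stage I.2.
Stage I.2 (union, a substantially-more-likely showing, weight is at least 80): (c) 69 < 80 — fails.
  Stage I.2 not carried; the union fails its burden.
The analysis ends at Stage I.2; the company prevails on this issue.
— Issue II —
At Stage II.1 the union must meet a more-likely-than-not showing (weight exceeds 53): on (f) the weight is 75 less the opposing 40 gives net 35, ≤ 53, so (f) does not meet the standard; on (g) the weight is 47, ≤ 53, so (g) does not meet the standard.
  Not every element is met, so the union fails to carry Stage II.1.
So the company prevails on this issue.
Per-issue: Issue I → company; Issue II → company. The union must prevail on at least one issue; overall, the company prevails.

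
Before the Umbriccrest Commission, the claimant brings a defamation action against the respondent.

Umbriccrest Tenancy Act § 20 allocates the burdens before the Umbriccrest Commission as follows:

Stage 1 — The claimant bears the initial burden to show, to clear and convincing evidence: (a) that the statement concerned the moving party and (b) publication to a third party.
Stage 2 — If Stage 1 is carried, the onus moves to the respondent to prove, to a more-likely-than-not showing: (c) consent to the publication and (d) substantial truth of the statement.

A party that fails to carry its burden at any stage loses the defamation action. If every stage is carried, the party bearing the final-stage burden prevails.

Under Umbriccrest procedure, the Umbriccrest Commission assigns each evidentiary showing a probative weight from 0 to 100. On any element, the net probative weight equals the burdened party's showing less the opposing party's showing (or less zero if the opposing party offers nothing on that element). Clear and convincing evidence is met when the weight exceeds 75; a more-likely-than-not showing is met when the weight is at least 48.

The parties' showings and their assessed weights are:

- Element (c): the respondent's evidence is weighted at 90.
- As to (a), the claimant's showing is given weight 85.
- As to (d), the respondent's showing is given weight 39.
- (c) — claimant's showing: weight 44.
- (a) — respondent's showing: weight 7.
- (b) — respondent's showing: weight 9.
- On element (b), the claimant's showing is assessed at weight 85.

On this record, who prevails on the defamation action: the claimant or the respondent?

Stage 1 (claimant, clear and convincing evidence, weight exceeds 75): (a) net 85−7=78 > 75 — meets; (b) net 85−9=76 > 75 — meets.
  The claimant carries Stage 1; the respondent now bears the burden.
Stage 2 (respondent, a more-likely-than-not showing, weight is at least 48): (c) net 90−44=46 < 48 — fails; (d) 39 < 48 — fails.
  Stage 2 not carried; the respondent fails its burden.
The claimant prevails.

claimant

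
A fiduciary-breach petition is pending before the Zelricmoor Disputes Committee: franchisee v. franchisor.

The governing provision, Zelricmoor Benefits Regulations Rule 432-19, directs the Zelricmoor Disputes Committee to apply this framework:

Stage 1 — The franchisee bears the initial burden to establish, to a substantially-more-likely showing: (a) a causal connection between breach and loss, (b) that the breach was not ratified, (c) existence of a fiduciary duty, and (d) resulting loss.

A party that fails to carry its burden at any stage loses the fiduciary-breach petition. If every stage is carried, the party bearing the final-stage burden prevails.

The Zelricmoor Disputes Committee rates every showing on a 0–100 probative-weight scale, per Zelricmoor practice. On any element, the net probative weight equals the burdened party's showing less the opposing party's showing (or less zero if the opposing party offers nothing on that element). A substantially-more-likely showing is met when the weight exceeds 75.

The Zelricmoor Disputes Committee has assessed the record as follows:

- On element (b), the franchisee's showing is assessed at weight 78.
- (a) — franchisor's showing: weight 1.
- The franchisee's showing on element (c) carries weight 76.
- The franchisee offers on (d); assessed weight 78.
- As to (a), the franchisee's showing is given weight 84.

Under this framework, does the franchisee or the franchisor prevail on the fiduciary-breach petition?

Stage 1 — burden on franchisee; standard: a substantially-more-likely showing (weight exceeds 75).
    (a): 84 − 1 = 83 > 75 [met]
    (b): 78 > 75 [met]
    (c): 76 > 75 [met]
    (d): 78 > 75 [met]
  Stage 1 carried; the final stage is satisfied.
Every stage carried; the franchisee prevails.

franchisee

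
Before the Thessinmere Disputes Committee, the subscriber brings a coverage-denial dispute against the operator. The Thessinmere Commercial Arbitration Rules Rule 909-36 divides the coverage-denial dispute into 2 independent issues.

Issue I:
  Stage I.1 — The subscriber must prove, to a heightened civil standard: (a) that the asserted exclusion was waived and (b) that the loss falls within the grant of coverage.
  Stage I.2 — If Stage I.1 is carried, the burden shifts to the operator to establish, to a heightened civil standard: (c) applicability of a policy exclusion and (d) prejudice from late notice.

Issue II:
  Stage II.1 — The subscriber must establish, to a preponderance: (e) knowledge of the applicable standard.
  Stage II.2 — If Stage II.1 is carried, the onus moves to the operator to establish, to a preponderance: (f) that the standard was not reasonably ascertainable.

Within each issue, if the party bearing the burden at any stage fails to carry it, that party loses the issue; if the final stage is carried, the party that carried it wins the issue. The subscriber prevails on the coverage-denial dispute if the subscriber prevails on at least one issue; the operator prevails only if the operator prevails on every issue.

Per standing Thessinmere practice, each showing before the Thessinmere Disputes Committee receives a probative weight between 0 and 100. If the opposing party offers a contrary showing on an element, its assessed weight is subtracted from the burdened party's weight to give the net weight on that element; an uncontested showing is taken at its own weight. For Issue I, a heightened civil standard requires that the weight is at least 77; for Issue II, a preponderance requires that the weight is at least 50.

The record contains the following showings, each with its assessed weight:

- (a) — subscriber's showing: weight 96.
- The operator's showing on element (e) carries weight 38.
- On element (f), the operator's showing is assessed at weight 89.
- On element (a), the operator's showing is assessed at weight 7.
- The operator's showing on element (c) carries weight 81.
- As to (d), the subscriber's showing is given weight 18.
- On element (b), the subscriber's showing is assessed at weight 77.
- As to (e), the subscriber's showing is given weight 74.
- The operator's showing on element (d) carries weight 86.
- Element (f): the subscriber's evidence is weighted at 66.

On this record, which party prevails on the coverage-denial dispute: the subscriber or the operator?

subscriber

— Issue I —
Stage I.1 — burden on subscriber; standard: a heightened civil standard (weight is at least 77).
    (a): 96 − 7 = 89 ≥ 77 [met]
    (b): 77 ≥ 77 [met]
  Stage I.1 is satisfied; the onus moves to the operator.
Stage I.2 — burden on operator; standard: a heightened civil standard (weight is at least 77).
    (c): 81 ≥ 77 [met]
    (d): 86 − 18 = 68 < 77 [not met]
  The operator does not carry Stage I.2.
The subscriber prevails on this issue.
— Issue II —
Stage II.1 (subscriber, a preponderance, weight is at least 50): (e) net 74−38=36 < 50 — fails.
  Not every element is met, so the subscriber fails to carry Stage II.1.
The operator prevails on this issue.
Per-issue: Issue I → subscriber; Issue II → operator. The subscriber must prevail on at least one issue; overall, the subscriber prevails.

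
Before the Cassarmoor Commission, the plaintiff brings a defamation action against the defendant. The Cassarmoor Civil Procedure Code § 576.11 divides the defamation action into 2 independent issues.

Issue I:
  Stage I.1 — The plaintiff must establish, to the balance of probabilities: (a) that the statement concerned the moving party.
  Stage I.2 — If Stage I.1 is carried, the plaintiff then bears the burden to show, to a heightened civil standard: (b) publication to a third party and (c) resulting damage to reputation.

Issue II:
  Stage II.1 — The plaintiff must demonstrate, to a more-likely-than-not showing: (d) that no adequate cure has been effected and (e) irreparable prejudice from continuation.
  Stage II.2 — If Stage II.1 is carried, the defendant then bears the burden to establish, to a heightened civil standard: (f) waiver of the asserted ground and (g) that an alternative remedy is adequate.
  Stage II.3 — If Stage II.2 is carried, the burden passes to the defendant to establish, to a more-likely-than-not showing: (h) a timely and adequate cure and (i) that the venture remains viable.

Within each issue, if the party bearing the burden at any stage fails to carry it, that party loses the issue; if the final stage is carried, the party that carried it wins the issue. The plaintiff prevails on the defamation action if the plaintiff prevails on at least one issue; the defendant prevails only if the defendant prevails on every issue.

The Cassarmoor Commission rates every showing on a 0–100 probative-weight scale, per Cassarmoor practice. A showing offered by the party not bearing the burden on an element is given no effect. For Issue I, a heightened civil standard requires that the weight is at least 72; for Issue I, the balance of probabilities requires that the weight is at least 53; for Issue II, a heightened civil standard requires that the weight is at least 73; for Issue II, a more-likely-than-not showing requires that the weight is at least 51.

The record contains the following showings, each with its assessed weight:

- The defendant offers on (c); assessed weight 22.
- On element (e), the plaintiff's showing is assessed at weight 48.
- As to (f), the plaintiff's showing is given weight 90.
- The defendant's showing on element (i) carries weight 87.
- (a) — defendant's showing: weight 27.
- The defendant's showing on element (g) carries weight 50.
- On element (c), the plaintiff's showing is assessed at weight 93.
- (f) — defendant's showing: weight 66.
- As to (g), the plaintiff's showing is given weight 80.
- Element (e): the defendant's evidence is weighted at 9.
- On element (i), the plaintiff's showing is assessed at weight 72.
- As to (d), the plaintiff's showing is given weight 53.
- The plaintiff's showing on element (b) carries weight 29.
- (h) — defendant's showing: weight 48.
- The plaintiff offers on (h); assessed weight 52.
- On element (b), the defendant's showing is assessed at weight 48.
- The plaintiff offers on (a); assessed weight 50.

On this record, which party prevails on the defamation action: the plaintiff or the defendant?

defendant

— Issue I —
Stage I.1 (plaintiff, the balance of probabilities, weight is at least 53): (a) 50 (defendant's 27 disregarded) < 53 — fails.
  Not every element is met, so the plaintiff fails to carry Stage I.1.
The analysis ends at Stage I.1; the defendant prevails on this issue.
— Issue II —
Stage II.1 (plaintiff, a more-likely-than-not showing, weight is at least 51): (d) 53 ≥ 51 — meets; (e) 48 (defendant's 9 disregarded) < 51 — fails.
  Stage II.1 not carried; the plaintiff fails its burden.
So the defendant prevails on this issue.
Per-issue: Issue I → defendant; Issue II → defendant. The plaintiff must prevail on at least one issue; overall, the defendant prevails.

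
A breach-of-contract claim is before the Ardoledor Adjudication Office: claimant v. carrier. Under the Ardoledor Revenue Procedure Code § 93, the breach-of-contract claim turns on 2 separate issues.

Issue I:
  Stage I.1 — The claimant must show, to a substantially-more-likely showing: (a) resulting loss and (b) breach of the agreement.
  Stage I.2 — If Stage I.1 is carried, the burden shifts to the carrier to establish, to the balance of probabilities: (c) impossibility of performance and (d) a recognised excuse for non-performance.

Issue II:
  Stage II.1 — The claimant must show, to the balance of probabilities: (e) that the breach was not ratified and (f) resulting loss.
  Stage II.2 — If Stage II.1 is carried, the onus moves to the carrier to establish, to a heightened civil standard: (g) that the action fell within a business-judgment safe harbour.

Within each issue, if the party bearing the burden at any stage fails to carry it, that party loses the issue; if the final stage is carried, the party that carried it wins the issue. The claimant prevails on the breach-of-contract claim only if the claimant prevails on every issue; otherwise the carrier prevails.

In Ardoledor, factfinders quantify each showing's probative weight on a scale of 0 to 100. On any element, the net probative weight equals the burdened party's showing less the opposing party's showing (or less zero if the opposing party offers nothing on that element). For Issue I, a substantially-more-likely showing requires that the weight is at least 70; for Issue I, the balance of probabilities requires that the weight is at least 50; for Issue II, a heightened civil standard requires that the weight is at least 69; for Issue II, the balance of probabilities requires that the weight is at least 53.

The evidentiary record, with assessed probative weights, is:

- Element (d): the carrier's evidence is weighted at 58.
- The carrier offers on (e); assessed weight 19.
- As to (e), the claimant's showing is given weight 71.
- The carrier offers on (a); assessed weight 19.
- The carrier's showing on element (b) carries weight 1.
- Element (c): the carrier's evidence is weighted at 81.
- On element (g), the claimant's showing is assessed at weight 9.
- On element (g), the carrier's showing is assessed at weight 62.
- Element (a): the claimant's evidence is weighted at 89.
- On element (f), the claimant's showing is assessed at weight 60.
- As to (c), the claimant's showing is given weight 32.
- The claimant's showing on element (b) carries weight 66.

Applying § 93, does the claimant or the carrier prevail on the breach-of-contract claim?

carrier

— Issue I —
At Stage I.1 the claimant must meet a substantially-more-likely showing (weight is at least 70): on (a) the weight is 89 less the opposing 19 gives net 70, ≥ 70, so (a) meets the standard; on (b) the weight is 66 less the opposing 1 gives net 65, < 70, so (b) does not meet the standard.
  The claimant does not carry Stage I.1.
The analysis ends at Stage I.1; the carrier prevails on this issue.
— Issue II —
Stage II.1 (claimant, the balance of probabilities, weight is at least 53): (e) net 71−19=52 < 53 — fails; (f) 60 ≥ 53 — meets.
  Stage II.1 not carried; the claimant fails its burden.
So the carrier prevails on this issue.
Per-issue: Issue I → carrier; Issue II → carrier. The claimant must prevail on every issue; overall, the carrier prevails.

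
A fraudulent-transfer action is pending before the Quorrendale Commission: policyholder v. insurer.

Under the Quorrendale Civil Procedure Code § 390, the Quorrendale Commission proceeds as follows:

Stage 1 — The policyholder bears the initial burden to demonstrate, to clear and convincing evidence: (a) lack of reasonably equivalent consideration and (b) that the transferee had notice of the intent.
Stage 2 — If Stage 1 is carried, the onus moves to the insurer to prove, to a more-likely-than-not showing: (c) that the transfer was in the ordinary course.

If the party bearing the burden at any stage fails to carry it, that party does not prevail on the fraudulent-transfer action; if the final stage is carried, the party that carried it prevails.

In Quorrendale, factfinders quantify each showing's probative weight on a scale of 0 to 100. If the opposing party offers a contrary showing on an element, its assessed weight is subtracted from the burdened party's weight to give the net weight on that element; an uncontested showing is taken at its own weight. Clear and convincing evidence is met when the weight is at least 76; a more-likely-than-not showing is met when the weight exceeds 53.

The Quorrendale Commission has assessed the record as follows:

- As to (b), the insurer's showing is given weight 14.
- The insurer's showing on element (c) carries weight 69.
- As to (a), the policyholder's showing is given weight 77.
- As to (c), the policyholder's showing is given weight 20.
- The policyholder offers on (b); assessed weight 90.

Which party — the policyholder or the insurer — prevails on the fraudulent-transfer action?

policyholder

Stage 1 — burden on policyholder; standard: clear and convincing evidence (weight is at least 76).
    (a): 77 ≥ 76 [met]
    (b): 90 − 14 = 76 ≥ 76 [met]
  Stage 1 carried; the burden shifts to the insurer.
Stage 2 — burden on insurer; standard: a more-likely-than-not showing (weight exceeds 53).
    (c): 69 − 20 = 49 ≤ 53 [not met]
  The insurer does not carry Stage 2.
The analysis ends at Stage 2; the policyholder prevails.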